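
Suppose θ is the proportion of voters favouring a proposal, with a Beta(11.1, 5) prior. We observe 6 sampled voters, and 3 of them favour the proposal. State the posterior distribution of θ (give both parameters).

Observing 3 successes and 3 failures updates Beta(11.1, 5) by adding the success and failure counts to the two shape parameters: α = 11.1+3 = 14.1, β = 5+3 = 8.

Posterior: Beta(14.1, 8)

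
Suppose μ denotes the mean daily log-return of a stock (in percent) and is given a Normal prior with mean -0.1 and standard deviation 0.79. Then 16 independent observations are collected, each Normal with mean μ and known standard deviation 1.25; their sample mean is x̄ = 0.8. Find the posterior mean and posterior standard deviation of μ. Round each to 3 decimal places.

With known σ, the Normal prior is conjugate. Weight on the data is w = (n/σ²)/(n/σ² + 1/τ₀²) = 10.2400/(10.2400+1.60231) = 0.86470.
Posterior mean = w·x̄ + (1−w)·μ₀ = 0.86470·0.8 + 0.13530·-0.1 = 0.678. Posterior variance = 1/(10.2400+1.60231) = 0.0844430, so SD = 0.291.

Posterior mean ≈ 0.678; posterior SD ≈ 0.291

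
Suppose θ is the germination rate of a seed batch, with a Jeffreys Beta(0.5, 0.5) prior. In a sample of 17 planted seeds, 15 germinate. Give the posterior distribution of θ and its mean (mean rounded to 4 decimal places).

Posterior: Beta(15.5, 2.5); mean ≈ 0.8611

Observing 15 successes and 2 failures updates Beta(0.5, 0.5) by adding the success and failure counts to the two shape parameters: α = 0.5+15 = 15.5, β = 0.5+2 = 2.5.
Posterior mean = α/(α+β) = 15.5/18 = 0.8611.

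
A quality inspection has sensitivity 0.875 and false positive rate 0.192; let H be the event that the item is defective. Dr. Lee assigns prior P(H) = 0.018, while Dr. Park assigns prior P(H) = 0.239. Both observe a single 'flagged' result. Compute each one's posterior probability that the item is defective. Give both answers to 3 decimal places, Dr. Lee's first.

P('+'|H) = 0.875, P('+'|¬H) = 0.192.
Dr. Lee: numerator 0.875·0.018 = 0.015750; evidence = 0.015750+0.192·0.982 = 0.20429; posterior = 0.077.
Dr. Park: numerator 0.875·0.239 = 0.20913; evidence = 0.20913+0.192·0.761 = 0.35524; posterior = 0.589.

Dr. Lee: 0.077; Dr. Park: 0.589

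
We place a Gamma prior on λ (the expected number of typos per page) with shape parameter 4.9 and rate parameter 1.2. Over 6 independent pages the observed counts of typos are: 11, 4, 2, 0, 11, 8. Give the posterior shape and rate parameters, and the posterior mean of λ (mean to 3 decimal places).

Posterior: Gamma(shape=40.9, rate=7.2); mean ≈ 5.681

The Poisson likelihood adds the total count to the shape and the number of exposure periods to the rate. Here ∑xᵢ = 36 and n = 6, so shape 4.9→40.9 and rate 1.2→7.2.
Posterior mean = shape/rate = 40.9/7.2 = 5.681.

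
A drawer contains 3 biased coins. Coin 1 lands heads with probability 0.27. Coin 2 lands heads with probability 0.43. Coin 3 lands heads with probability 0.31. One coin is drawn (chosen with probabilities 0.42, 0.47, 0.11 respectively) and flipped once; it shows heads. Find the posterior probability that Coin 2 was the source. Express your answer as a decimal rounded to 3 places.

Tabulate prior·likelihood by source: [1] prior 0.42, lik 0.27, product 0.1134; [2] prior 0.47, lik 0.43, product 0.2021; [3] prior 0.11, lik 0.31, product 0.03410.
Normalizing constant = 0.34960; the posterior for Coin 2 is its product over the sum, 0.2021/0.34960 = 0.578.

Posterior probability ≈ 0.578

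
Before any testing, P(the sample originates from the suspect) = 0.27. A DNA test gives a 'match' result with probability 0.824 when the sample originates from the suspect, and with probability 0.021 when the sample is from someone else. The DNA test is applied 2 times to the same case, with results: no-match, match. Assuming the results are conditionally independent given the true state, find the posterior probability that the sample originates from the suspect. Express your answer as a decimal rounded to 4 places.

Posterior P(H) ≈ 0.7229

Let H be the event that the sample originates from the suspect; start with P(H) = 0.27. P('match'|H) = 0.824, P('match'|¬H) = 0.021.
Update on result 1 ('no-match'): P(H) ← 0.176·0.2700 / (0.176·0.2700 + 0.979·0.7300) = 0.047520/0.76219 = 0.0623.
Update on result 2 ('match'): P(H) ← 0.824·0.0623 / (0.824·0.0623 + 0.021·0.9377) = 0.051374/0.071064 = 0.7229.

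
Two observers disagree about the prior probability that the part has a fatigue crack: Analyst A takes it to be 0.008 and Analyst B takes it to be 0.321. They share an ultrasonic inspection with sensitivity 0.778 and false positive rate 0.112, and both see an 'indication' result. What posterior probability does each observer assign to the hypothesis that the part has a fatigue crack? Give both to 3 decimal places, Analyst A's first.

Analyst A: 0.053; Analyst B: 0.767

The likelihood ratio for an 'indication' result is 0.778/0.112 = 6.9464.
Analyst A: prior odds 0.008/0.992 = 0.0080645; posterior odds 0.056020; posterior probability 0.053.
Analyst B: prior odds 0.321/0.679 = 0.47275; posterior odds 3.2840; posterior probability 0.767.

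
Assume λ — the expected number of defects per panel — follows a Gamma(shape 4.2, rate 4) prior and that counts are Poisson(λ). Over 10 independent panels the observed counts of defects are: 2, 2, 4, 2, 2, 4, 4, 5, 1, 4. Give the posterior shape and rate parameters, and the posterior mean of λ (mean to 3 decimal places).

Posterior: Gamma(shape=34.2, rate=14); mean ≈ 2.443

Total count ∑xᵢ = 30 over n = 10 panels.
Gamma is conjugate to the Poisson likelihood: posterior is Gamma(shape = 4.2+30 = 34.2, rate = 4+10 = 14).
E[λ | data] = 34.2/14 = 2.443.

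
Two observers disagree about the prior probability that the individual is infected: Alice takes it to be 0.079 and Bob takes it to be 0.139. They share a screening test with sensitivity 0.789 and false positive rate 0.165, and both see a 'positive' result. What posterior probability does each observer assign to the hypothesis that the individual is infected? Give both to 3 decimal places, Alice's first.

Alice: 0.291; Bob: 0.436

P('+'|H) = 0.789, P('+'|¬H) = 0.165.
Alice: numerator 0.789·0.079 = 0.062331; evidence = 0.062331+0.165·0.921 = 0.21430; posterior = 0.291.
Bob: numerator 0.789·0.139 = 0.10967; evidence = 0.10967+0.165·0.861 = 0.25174; posterior = 0.436.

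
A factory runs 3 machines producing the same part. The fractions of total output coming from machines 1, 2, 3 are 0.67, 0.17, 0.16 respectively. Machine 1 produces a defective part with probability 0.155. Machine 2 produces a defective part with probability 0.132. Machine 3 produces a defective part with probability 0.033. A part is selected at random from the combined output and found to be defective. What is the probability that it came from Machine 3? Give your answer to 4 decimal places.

Posterior probability ≈ 0.0401

P(defective|M1) = 0.155; P(defective|M2) = 0.132; P(defective|M3) = 0.033.
Prior × likelihood for each source: 0.67·0.155=0.1039, 0.17·0.132=0.02244, 0.16·0.033=0.005280. Summing gives P(defective) = 0.13157.
P(Machine 3 | defective) = 0.005280 / 0.13157 = 0.0401.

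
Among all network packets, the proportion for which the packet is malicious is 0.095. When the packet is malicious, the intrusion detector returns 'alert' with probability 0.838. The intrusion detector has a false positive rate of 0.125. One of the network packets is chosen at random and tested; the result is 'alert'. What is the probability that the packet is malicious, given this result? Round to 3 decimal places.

P(H | E) ≈ 0.413

Write H for 'the packet is malicious'. Prior odds H:¬H = 0.095/0.905 = 0.10497. For the 'alert' outcome, the likelihood ratio is 0.838/0.125 = 6.7040.
Posterior odds = 0.10497 × 6.7040 = 0.70373, so P(H|E) = 0.70373/(1+0.70373) = 0.413.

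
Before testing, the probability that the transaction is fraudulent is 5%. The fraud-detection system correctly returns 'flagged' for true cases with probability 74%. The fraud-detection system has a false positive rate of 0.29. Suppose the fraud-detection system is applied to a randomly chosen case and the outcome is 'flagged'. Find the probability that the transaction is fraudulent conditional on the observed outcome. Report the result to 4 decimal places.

P(H | E) ≈ 0.1184

Write H for 'the transaction is fraudulent'. Prior odds H:¬H = 0.05/0.95 = 0.052632. For the 'flagged' outcome, the likelihood ratio is 0.74/0.29 = 2.5517.
Posterior odds = 0.052632 × 2.5517 = 0.13430, so P(H|E) = 0.13430/(1+0.13430) = 0.1184.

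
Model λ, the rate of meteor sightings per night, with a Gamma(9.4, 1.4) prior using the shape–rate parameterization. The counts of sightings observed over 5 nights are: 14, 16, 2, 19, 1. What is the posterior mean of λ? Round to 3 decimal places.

The Poisson likelihood adds the total count to the shape and the number of exposure periods to the rate. Here ∑xᵢ = 52 and n = 5, so shape 9.4→61.4 and rate 1.4→6.4.
Posterior mean = shape/rate = 61.4/6.4 = 9.594.

Posterior mean ≈ 9.594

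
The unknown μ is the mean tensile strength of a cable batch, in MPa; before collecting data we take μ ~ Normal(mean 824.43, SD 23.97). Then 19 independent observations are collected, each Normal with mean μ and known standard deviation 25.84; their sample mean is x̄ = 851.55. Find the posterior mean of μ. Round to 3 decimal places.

Prior precision 1/τ₀² = 1/23.97² = 0.00174046; data precision n/σ² = 19/25.84² = 0.0284557.
Posterior precision = 0.00174046 + 0.0284557 = 0.0301961.
Posterior mean = (0.00174046·824.43 + 0.0284557·851.55) / 0.0301961 = 849.987.

Posterior mean ≈ 849.987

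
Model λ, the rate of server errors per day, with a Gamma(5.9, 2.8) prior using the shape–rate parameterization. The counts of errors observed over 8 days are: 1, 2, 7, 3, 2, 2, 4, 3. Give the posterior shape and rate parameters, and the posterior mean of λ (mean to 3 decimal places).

Posterior: Gamma(shape=29.9, rate=10.8); mean ≈ 2.769

Total count ∑xᵢ = 24 over n = 8 days.
Gamma is conjugate to the Poisson likelihood: posterior is Gamma(shape = 5.9+24 = 29.9, rate = 2.8+8 = 10.8).
Posterior mean = shape/rate = 29.9/10.8 = 2.769.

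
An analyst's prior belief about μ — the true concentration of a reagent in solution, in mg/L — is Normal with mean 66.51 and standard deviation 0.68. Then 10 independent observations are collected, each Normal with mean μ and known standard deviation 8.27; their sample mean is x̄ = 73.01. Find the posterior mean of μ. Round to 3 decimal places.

Prior precision 1/τ₀² = 1/0.68² = 2.16263; data precision n/σ² = 10/8.27² = 0.146214.
Posterior precision = 2.16263 + 0.146214 = 2.30884.
Posterior mean = (2.16263·66.51 + 0.146214·73.01) / 2.30884 = 66.922.

Posterior mean ≈ 66.922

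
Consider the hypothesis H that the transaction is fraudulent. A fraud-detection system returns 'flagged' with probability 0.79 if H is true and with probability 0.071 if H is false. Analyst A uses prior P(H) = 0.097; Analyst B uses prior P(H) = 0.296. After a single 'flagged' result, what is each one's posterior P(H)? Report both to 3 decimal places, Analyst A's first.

P('+'|H) = 0.79, P('+'|¬H) = 0.071.
Analyst A: numerator 0.79·0.097 = 0.076630; evidence = 0.076630+0.071·0.903 = 0.14074; posterior = 0.544.
Analyst B: numerator 0.79·0.296 = 0.23384; evidence = 0.23384+0.071·0.704 = 0.28382; posterior = 0.824.

Analyst A: 0.544; Analyst B: 0.824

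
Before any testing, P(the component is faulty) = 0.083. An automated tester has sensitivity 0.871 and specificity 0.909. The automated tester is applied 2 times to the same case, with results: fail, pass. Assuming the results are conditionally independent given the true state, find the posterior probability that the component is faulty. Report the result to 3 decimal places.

Let H be the event that the component is faulty; start with P(H) = 0.083. P('fail'|H) = 0.871, P('fail'|¬H) = 0.091.
Update on result 1 ('fail'): P(H) ← 0.871·0.0830 / (0.871·0.0830 + 0.091·0.9170) = 0.072293/0.15574 = 0.4642.
Update on result 2 ('pass'): P(H) ← 0.129·0.4642 / (0.129·0.4642 + 0.909·0.5358) = 0.059881/0.54693 = 0.1095.

Posterior P(H) ≈ 0.109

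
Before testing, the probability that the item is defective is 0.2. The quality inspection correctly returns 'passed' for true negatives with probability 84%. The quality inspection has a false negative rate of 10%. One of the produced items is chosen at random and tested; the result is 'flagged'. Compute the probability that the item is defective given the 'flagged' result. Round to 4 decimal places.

P(H | E) ≈ 0.5844

Write H for 'the item is defective'. Prior odds H:¬H = 0.2/0.8 = 0.25000. For the 'flagged' outcome, the likelihood ratio is 0.9/0.16 = 5.6250.
Posterior odds = 0.25000 × 5.6250 = 1.4062, so P(H|E) = 1.4062/(1+1.4062) = 0.5844.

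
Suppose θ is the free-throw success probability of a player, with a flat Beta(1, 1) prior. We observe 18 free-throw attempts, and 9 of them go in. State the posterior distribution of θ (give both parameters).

The binomial likelihood is conjugate to the Beta prior: with 9 successes and 9 failures, the posterior is Beta(1+9, 1+9) = Beta(10, 10).

Posterior: Beta(10, 10)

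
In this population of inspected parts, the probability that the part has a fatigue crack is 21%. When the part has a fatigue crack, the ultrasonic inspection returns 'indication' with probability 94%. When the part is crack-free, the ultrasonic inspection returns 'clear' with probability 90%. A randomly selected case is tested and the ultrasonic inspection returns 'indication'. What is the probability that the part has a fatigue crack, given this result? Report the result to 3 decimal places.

P(H | E) ≈ 0.714

Let H be the event that the part has a fatigue crack. P(H) = 0.21, so P(¬H) = 0.79. With E the 'indication' result, P(E|H) = 0.94 and P(E|¬H) = 0.1.
P(E) = 0.94·0.21 + 0.1·0.79 = 0.19740 + 0.079000 = 0.27640.
By Bayes' theorem, P(H|E) = 0.19740 / 0.27640 = 0.714.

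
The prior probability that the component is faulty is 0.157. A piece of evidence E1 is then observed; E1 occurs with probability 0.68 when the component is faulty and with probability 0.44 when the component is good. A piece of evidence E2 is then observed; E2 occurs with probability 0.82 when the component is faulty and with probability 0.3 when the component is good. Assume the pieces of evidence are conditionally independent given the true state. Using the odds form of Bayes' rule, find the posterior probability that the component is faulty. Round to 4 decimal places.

Prior odds = 0.157/(1−0.157) = 0.18624.
Likelihood ratio for E1 = 0.68/0.44 = 1.5455.
Likelihood ratio for E2 = 0.82/0.3 = 2.7333.
Posterior odds = prior odds × LR₁ × LR₂ = 0.78672.
Posterior probability = odds/(1+odds) = 0.78672/1.7867 = 0.4403.

Posterior probability ≈ 0.4403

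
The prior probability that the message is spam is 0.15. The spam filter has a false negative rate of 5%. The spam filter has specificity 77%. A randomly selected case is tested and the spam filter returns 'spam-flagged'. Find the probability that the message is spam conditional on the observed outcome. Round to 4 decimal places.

P(H | E) ≈ 0.4216

Write H for 'the message is spam'. Prior odds H:¬H = 0.15/0.85 = 0.17647. For the 'spam-flagged' outcome, the likelihood ratio is 0.95/0.23 = 4.1304.
Posterior odds = 0.17647 × 4.1304 = 0.72890, so P(H|E) = 0.72890/(1+0.72890) = 0.4216.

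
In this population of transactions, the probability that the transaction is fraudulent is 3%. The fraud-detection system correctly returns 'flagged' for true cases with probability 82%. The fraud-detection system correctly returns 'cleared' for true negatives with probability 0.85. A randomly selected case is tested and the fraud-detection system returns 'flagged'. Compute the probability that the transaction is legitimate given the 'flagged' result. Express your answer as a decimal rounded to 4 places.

P(¬H | E) ≈ 0.8554

Write H for 'the transaction is fraudulent'. Prior odds H:¬H = 0.03/0.97 = 0.030928. For the 'flagged' outcome, the likelihood ratio is 0.82/0.15 = 5.4667.
Posterior odds = 0.030928 × 5.4667 = 0.16907, so P(H|E) = 0.16907/(1+0.16907) = 0.1446. Then P(¬H|E) = 1 − 0.1446 = 0.8554.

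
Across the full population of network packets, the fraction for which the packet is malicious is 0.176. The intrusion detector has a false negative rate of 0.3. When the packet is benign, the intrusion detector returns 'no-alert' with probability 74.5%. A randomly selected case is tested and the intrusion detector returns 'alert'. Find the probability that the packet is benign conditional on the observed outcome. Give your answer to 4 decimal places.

Let H be the event that the packet is malicious. P(H) = 0.176, so P(¬H) = 0.824. With E the 'alert' result, P(E|H) = 0.7 and P(E|¬H) = 0.255.
P(E) = 0.7·0.176 + 0.255·0.824 = 0.12320 + 0.21012 = 0.33332.
By Bayes' theorem, P(H|E) = 0.12320 / 0.33332 = 0.3696. Hence P(¬H|E) = 1 − 0.3696 = 0.6304.

P(¬H | E) ≈ 0.6304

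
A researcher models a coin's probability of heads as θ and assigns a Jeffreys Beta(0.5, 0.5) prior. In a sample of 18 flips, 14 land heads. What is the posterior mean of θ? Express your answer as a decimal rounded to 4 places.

Posterior mean ≈ 0.7632

The binomial likelihood is conjugate to the Beta prior: with 14 successes and 4 failures, the posterior is Beta(0.5+14, 0.5+4) = Beta(14.5, 4.5).
Posterior mean = α/(α+β) = 14.5/19 = 0.7632.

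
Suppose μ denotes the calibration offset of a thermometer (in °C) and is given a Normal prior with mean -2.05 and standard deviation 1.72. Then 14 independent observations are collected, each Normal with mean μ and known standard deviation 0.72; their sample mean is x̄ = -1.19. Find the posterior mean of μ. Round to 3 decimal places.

With known σ, the Normal prior is conjugate. Weight on the data is w = (n/σ²)/(n/σ² + 1/τ₀²) = 27.0062/(27.0062+0.338021) = 0.98764.
Posterior mean = w·x̄ + (1−w)·μ₀ = 0.98764·-1.19 + 0.012362·-2.05 = -1.201.

Posterior mean ≈ -1.201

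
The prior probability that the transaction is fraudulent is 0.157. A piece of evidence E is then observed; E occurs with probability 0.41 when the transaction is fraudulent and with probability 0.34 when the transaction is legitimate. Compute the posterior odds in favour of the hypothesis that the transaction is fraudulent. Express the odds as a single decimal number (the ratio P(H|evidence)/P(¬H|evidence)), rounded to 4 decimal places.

Prior odds = 0.157/(1−0.157) = 0.18624.
Likelihood ratio for E = 0.41/0.34 = 1.2059.
Posterior odds = prior odds × LR = 0.22458.

Posterior odds ≈ 0.2246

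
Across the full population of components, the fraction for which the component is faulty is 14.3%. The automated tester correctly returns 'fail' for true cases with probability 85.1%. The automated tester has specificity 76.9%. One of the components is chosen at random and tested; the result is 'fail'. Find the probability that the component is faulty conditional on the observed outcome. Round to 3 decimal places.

Write H for 'the component is faulty'. Prior odds H:¬H = 0.143/0.857 = 0.16686. For the 'fail' outcome, the likelihood ratio is 0.851/0.231 = 3.6840.
Posterior odds = 0.16686 × 3.6840 = 0.61471, so P(H|E) = 0.61471/(1+0.61471) = 0.381.

P(H | E) ≈ 0.381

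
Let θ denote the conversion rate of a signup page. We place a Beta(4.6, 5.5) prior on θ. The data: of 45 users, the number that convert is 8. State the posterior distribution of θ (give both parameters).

Posterior: Beta(12.6, 42.5)

The binomial likelihood is conjugate to the Beta prior: with 8 successes and 37 failures, the posterior is Beta(4.6+8, 5.5+37) = Beta(12.6, 42.5).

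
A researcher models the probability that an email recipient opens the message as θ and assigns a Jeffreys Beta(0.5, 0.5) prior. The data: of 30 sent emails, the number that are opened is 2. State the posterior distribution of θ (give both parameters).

Observing 2 successes and 28 failures updates Beta(0.5, 0.5) by adding the success and failure counts to the two shape parameters: α = 0.5+2 = 2.5, β = 0.5+28 = 28.5.

Posterior: Beta(2.5, 28.5)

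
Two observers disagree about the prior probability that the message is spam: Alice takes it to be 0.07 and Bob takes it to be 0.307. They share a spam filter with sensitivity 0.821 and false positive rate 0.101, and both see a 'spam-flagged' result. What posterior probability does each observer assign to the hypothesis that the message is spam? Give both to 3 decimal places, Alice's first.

Alice: 0.380; Bob: 0.783

P('+'|H) = 0.821, P('+'|¬H) = 0.101.
Alice: numerator 0.821·0.07 = 0.057470; evidence = 0.057470+0.101·0.93 = 0.15140; posterior = 0.380.
Bob: numerator 0.821·0.307 = 0.25205; evidence = 0.25205+0.101·0.693 = 0.32204; posterior = 0.783.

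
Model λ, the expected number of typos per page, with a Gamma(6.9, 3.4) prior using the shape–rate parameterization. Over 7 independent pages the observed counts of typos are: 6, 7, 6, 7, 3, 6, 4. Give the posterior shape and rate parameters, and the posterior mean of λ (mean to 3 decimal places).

Total count ∑xᵢ = 39 over n = 7 pages.
Gamma is conjugate to the Poisson likelihood: posterior is Gamma(shape = 6.9+39 = 45.9, rate = 3.4+7 = 10.4).
Posterior mean = shape/rate = 45.9/10.4 = 4.413.

Posterior: Gamma(shape=45.9, rate=10.4); mean ≈ 4.413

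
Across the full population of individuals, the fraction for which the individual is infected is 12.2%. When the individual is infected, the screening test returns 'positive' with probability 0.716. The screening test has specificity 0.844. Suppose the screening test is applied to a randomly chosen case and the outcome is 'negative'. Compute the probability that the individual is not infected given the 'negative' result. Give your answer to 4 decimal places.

Write H for 'the individual is infected'. Prior odds H:¬H = 0.122/0.878 = 0.13895. For the 'negative' outcome, the likelihood ratio is 0.284/0.844 = 0.33649.
Posterior odds = 0.13895 × 0.33649 = 0.046756, so P(H|E) = 0.046756/(1+0.046756) = 0.0447. Then P(¬H|E) = 1 − 0.0447 = 0.9553.

P(¬H | E) ≈ 0.9553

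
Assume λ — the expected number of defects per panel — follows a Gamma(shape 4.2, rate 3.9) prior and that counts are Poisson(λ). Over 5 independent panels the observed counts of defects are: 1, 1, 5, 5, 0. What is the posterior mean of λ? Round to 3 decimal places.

Posterior mean ≈ 1.820

The Poisson likelihood adds the total count to the shape and the number of exposure periods to the rate. Here ∑xᵢ = 12 and n = 5, so shape 4.2→16.2 and rate 3.9→8.9.
Posterior mean = shape/rate = 16.2/8.9 = 1.820.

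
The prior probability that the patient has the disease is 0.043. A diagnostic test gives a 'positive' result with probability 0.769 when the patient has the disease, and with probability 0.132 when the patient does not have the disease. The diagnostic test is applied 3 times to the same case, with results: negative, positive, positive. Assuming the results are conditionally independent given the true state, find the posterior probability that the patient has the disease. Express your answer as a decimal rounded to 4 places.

Let H be the event that the patient has the disease; start with P(H) = 0.043. P('positive'|H) = 0.769, P('positive'|¬H) = 0.132.
Update on result 1 ('negative'): P(H) ← 0.231·0.0430 / (0.231·0.0430 + 0.868·0.9570) = 0.0099330/0.84061 = 0.0118.
Update on result 2 ('positive'): P(H) ← 0.769·0.0118 / (0.769·0.0118 + 0.132·0.9882) = 0.0090868/0.13953 = 0.0651.
Update on result 3 ('positive'): P(H) ← 0.769·0.0651 / (0.769·0.0651 + 0.132·0.9349) = 0.050082/0.17349 = 0.2887.

Posterior P(H) ≈ 0.2887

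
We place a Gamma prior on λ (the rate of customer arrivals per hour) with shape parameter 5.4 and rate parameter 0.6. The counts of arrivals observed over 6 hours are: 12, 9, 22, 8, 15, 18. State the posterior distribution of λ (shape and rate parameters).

Posterior: Gamma(shape=89.4, rate=6.6)

The Poisson likelihood adds the total count to the shape and the number of exposure periods to the rate. Here ∑xᵢ = 84 and n = 6, so shape 5.4→89.4 and rate 0.6→6.6.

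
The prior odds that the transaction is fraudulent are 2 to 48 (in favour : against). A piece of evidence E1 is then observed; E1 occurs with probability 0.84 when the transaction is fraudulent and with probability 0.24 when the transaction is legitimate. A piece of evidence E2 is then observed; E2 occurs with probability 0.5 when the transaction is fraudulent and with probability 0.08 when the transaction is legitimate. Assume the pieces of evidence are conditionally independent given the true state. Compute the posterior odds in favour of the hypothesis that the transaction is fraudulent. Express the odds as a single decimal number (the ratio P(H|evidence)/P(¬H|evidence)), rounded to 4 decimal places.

Posterior odds ≈ 0.9115

Prior odds = 2/48 = 0.041667.
Likelihood ratio for E1 = 0.84/0.24 = 3.5000.
Likelihood ratio for E2 = 0.5/0.08 = 6.2500.
Posterior odds = prior odds × LR₁ × LR₂ = 0.91146.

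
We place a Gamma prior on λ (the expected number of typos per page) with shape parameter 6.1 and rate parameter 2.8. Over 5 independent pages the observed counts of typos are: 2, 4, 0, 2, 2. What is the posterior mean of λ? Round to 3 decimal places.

Total count ∑xᵢ = 10 over n = 5 pages.
Gamma is conjugate to the Poisson likelihood: posterior is Gamma(shape = 6.1+10 = 16.1, rate = 2.8+5 = 7.8).
E[λ | data] = 16.1/7.8 = 2.064.

Posterior mean ≈ 2.064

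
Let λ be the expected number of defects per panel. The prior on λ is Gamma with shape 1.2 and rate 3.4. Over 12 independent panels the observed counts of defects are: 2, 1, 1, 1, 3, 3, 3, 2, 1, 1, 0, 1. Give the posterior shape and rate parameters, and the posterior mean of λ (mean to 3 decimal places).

Total count ∑xᵢ = 19 over n = 12 panels.
Gamma is conjugate to the Poisson likelihood: posterior is Gamma(shape = 1.2+19 = 20.2, rate = 3.4+12 = 15.4).
Posterior mean = shape/rate = 20.2/15.4 = 1.312.

Posterior: Gamma(shape=20.2, rate=15.4); mean ≈ 1.312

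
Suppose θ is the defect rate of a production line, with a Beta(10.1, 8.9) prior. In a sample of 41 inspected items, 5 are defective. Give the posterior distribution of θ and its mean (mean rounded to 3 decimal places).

The binomial likelihood is conjugate to the Beta prior: with 5 successes and 36 failures, the posterior is Beta(10.1+5, 8.9+36) = Beta(15.1, 44.9).
E[θ | data] = 15.1/(15.1+44.9) = 0.252.

Posterior: Beta(15.1, 44.9); mean ≈ 0.252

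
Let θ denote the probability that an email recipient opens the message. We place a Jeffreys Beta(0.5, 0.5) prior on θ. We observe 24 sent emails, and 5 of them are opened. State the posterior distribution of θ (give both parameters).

The binomial likelihood is conjugate to the Beta prior: with 5 successes and 19 failures, the posterior is Beta(0.5+5, 0.5+19) = Beta(5.5, 19.5).

Posterior: Beta(5.5, 19.5)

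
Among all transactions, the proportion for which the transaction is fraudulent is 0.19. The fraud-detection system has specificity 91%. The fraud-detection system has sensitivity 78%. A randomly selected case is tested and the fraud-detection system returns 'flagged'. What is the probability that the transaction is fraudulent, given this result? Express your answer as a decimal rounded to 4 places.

P(H | E) ≈ 0.6703

Write H for 'the transaction is fraudulent'. Prior odds H:¬H = 0.19/0.81 = 0.23457. For the 'flagged' outcome, the likelihood ratio is 0.78/0.09 = 8.6667.
Posterior odds = 0.23457 × 8.6667 = 2.0329, so P(H|E) = 2.0329/(1+2.0329) = 0.6703.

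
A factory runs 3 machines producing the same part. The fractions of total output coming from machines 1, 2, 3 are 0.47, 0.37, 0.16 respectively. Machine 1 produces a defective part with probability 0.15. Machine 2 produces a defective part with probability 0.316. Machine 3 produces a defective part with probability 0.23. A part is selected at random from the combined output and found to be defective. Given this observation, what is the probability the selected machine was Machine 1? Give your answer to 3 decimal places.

P(defective|M1) = 0.15; P(defective|M2) = 0.316; P(defective|M3) = 0.23.
Prior × likelihood for each source: 0.47·0.15=0.07050, 0.37·0.316=0.1169, 0.16·0.23=0.03680. Summing gives P(defective) = 0.22422.
P(Machine 1 | defective) = 0.07050 / 0.22422 = 0.314.

Posterior probability ≈ 0.314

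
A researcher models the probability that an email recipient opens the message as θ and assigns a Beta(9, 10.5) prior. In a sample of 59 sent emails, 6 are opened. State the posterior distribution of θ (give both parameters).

Posterior: Beta(15, 63.5)

The binomial likelihood is conjugate to the Beta prior: with 6 successes and 53 failures, the posterior is Beta(9+6, 10.5+53) = Beta(15, 63.5).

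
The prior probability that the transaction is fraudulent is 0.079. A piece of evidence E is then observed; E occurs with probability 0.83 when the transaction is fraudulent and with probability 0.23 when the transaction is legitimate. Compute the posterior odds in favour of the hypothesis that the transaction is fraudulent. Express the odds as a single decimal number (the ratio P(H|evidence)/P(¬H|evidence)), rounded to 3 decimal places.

Posterior odds ≈ 0.310

Prior odds = 0.079/(1−0.079) = 0.085776.
Likelihood ratio for E = 0.83/0.23 = 3.6087.
Posterior odds = prior odds × LR = 0.30954.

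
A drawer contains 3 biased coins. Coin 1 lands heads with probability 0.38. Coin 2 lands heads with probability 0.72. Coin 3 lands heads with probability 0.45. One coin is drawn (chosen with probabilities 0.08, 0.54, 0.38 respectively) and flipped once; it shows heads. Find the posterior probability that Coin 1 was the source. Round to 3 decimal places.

Posterior probability ≈ 0.052

P(heads|C1) = 0.38; P(heads|C2) = 0.72; P(heads|C3) = 0.45.
Prior × likelihood for each source: 0.08·0.38=0.03040, 0.54·0.72=0.3888, 0.38·0.45=0.1710. Summing gives P(heads) = 0.59020.
P(Coin 1 | heads) = 0.03040 / 0.59020 = 0.052.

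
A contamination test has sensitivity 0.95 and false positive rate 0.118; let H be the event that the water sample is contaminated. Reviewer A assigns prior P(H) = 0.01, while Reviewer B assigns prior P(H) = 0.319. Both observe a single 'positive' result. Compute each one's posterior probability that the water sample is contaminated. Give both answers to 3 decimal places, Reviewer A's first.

Reviewer A: 0.075; Reviewer B: 0.790

The likelihood ratio for a 'positive' result is 0.95/0.118 = 8.0508.
Reviewer A: prior odds 0.01/0.99 = 0.010101; posterior odds 0.081322; posterior probability 0.075.
Reviewer B: prior odds 0.319/0.681 = 0.46843; posterior odds 3.7712; posterior probability 0.790.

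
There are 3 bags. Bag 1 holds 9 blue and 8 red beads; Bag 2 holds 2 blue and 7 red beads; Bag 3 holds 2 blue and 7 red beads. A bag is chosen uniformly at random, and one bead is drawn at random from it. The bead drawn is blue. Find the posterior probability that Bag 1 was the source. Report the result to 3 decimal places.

Posterior probability ≈ 0.544

P(blue|Bag 1) = 0.5294; P(blue|Bag 2) = 0.2222; P(blue|Bag 3) = 0.2222.
Prior × likelihood for each source: 0.333333·0.5294=0.1765, 0.333333·0.2222=0.07407, 0.333333·0.2222=0.07407. Summing gives P(blue) = 0.32462.
P(Bag 1 | blue) = 0.1765 / 0.32462 = 0.544.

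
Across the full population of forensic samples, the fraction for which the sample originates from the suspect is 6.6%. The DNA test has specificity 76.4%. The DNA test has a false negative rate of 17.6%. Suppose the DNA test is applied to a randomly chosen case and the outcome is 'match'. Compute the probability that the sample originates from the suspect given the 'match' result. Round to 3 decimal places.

Let H be the event that the sample originates from the suspect. P(H) = 0.066, so P(¬H) = 0.934. With E the 'match' result, P(E|H) = 0.824 and P(E|¬H) = 0.236.
P(E) = 0.824·0.066 + 0.236·0.934 = 0.054384 + 0.22042 = 0.27481.
By Bayes' theorem, P(H|E) = 0.054384 / 0.27481 = 0.198.

P(H | E) ≈ 0.198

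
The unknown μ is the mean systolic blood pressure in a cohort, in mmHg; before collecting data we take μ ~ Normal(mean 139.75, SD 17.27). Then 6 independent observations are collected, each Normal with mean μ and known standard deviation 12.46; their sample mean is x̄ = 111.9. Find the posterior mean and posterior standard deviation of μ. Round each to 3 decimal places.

Posterior mean ≈ 114.123; posterior SD ≈ 4.880

With known σ, the Normal prior is conjugate. Weight on the data is w = (n/σ²)/(n/σ² + 1/τ₀²) = 0.0386469/(0.0386469+0.00335286) = 0.92017.
Posterior mean = w·x̄ + (1−w)·μ₀ = 0.92017·111.9 + 0.079830·139.75 = 114.123. Posterior variance = 1/(0.0386469+0.00335286) = 23.8096, so SD = 4.880.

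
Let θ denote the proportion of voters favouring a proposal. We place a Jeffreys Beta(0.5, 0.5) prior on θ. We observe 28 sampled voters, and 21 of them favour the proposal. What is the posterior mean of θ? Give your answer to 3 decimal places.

The binomial likelihood is conjugate to the Beta prior: with 21 successes and 7 failures, the posterior is Beta(0.5+21, 0.5+7) = Beta(21.5, 7.5).
Posterior mean = α/(α+β) = 21.5/29 = 0.741.

Posterior mean ≈ 0.741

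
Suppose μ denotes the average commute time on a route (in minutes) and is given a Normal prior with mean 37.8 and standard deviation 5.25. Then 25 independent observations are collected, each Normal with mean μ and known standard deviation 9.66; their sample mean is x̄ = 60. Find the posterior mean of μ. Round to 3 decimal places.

Posterior mean ≈ 57.352

Prior precision 1/τ₀² = 1/5.25² = 0.0362812; data precision n/σ² = 25/9.66² = 0.267908.
Posterior precision = 0.0362812 + 0.267908 = 0.304189.
Posterior mean = (0.0362812·37.8 + 0.267908·60) / 0.304189 = 57.352.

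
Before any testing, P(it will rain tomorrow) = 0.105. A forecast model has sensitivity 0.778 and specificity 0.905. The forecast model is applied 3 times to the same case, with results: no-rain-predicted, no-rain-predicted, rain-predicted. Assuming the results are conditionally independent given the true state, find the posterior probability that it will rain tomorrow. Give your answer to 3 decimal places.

With H the event that it will rain tomorrow, the joint likelihood of the observed sequence is P(data|H) = 0.222·0.222·0.778 = 0.038343 and P(data|¬H) = 0.905·0.905·0.095 = 0.077807.
Bayes: P(H|data) = 0.105·0.038343 / (0.105·0.038343 + 0.895·0.077807) = 0.0040260/0.073664 = 0.0547.

Posterior P(H) ≈ 0.055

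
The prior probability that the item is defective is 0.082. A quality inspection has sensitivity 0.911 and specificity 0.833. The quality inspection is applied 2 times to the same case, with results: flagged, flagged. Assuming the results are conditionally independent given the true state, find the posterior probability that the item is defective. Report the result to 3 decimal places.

Let H be the event that the item is defective; start with P(H) = 0.082. P('flagged'|H) = 0.911, P('flagged'|¬H) = 0.167.
Update on result 1 ('flagged'): P(H) ← 0.911·0.0820 / (0.911·0.0820 + 0.167·0.9180) = 0.074702/0.22801 = 0.3276.
Update on result 2 ('flagged'): P(H) ← 0.911·0.3276 / (0.911·0.3276 + 0.167·0.6724) = 0.29847/0.41076 = 0.7266.

Posterior P(H) ≈ 0.727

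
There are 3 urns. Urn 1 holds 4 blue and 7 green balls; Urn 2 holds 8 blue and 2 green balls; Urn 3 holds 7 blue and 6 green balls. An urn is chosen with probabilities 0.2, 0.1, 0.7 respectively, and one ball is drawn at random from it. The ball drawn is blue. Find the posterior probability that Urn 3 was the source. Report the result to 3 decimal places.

Posterior probability ≈ 0.712

P(blue|Urn 1) = 0.3636; P(blue|Urn 2) = 0.8; P(blue|Urn 3) = 0.5385.
Prior × likelihood for each source: 0.2·0.3636=0.07273, 0.1·0.8=0.08000, 0.7·0.5385=0.3769. Summing gives P(blue) = 0.52965.
P(Urn 3 | blue) = 0.3769 / 0.52965 = 0.712.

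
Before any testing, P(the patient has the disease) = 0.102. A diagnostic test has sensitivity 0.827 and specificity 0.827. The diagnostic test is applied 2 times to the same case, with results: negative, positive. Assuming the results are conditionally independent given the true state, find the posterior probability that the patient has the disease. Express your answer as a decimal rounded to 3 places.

Posterior P(H) ≈ 0.102

With H the event that the patient has the disease, the joint likelihood of the observed sequence is P(data|H) = 0.173·0.827 = 0.14307 and P(data|¬H) = 0.827·0.173 = 0.14307.
Bayes: P(H|data) = 0.102·0.14307 / (0.102·0.14307 + 0.898·0.14307) = 0.014593/0.14307 = 0.1020.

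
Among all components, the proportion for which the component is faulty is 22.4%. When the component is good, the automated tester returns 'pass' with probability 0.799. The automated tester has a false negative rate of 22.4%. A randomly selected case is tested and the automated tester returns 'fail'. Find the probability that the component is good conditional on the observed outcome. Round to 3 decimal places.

Write H for 'the component is faulty'. Prior odds H:¬H = 0.224/0.776 = 0.28866. For the 'fail' outcome, the likelihood ratio is 0.776/0.201 = 3.8607.
Posterior odds = 0.28866 × 3.8607 = 1.1144, so P(H|E) = 1.1144/(1+1.1144) = 0.527. Then P(¬H|E) = 1 − 0.527 = 0.473.

P(¬H | E) ≈ 0.473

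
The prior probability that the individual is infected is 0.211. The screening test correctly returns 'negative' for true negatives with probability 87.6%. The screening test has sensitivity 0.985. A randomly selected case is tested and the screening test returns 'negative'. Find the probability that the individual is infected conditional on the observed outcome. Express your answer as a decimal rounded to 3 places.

P(H | E) ≈ 0.005

Write H for 'the individual is infected'. Prior odds H:¬H = 0.211/0.789 = 0.26743. For the 'negative' outcome, the likelihood ratio is 0.015/0.876 = 0.017123.
Posterior odds = 0.26743 × 0.017123 = 0.0045792, so P(H|E) = 0.0045792/(1+0.0045792) = 0.005.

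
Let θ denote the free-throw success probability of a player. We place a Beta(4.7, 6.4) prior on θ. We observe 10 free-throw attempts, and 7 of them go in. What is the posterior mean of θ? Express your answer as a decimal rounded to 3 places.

The binomial likelihood is conjugate to the Beta prior: with 7 successes and 3 failures, the posterior is Beta(4.7+7, 6.4+3) = Beta(11.7, 9.4).
Posterior mean = α/(α+β) = 11.7/21.1 = 0.555.

Posterior mean ≈ 0.555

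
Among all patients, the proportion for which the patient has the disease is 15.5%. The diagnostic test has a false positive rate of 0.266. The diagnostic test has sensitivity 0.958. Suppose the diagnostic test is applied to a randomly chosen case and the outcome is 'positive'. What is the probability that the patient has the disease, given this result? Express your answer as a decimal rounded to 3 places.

Write H for 'the patient has the disease'. Prior odds H:¬H = 0.155/0.845 = 0.18343. For the 'positive' outcome, the likelihood ratio is 0.958/0.266 = 3.6015.
Posterior odds = 0.18343 × 3.6015 = 0.66063, so P(H|E) = 0.66063/(1+0.66063) = 0.398.

P(H | E) ≈ 0.398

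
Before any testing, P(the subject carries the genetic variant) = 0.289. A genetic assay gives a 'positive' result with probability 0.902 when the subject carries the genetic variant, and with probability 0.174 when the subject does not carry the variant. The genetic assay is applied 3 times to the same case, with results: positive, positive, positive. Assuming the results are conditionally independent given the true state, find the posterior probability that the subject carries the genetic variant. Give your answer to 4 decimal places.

With H the event that the subject carries the genetic variant, the joint likelihood of the observed sequence is P(data|H) = 0.902·0.902·0.902 = 0.73387 and P(data|¬H) = 0.174·0.174·0.174 = 0.0052680.
Bayes: P(H|data) = 0.289·0.73387 / (0.289·0.73387 + 0.711·0.0052680) = 0.21209/0.21583 = 0.9826.

Posterior P(H) ≈ 0.9826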